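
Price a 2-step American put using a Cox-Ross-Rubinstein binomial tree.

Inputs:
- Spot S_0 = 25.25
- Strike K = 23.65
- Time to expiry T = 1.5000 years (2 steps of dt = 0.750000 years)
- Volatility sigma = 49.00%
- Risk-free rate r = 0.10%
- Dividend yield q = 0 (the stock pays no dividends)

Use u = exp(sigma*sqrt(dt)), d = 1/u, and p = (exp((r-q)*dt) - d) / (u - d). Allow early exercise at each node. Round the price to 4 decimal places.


dt = T/N = 0.750000
u = exp(sigma*sqrt(dt)) = 1.528600; d = 1/u = 0.654193
p = (exp((r-q)*dt) - d) / (u - d) = 0.396334
Discount per step: exp(-r*dt) = 0.999250
Stock lattice S(k, i) with i counting down-moves:
  k=0: S(0,0) = 25.2500
  k=1: S(1,0) = 38.5972; S(1,1) = 16.5184
  k=2: S(2,0) = 58.9996; S(2,1) = 25.2500; S(2,2) = 10.8062
Terminal payoffs V(N, i) = max(K - S_T, 0):
  V(2,0) = 0.000000; V(2,1) = 0.000000; V(2,2) = 12.843787
Backward induction: V(k, i) = exp(-r*dt) * [p * V(k+1, i) + (1-p) * V(k+1, i+1)]; then take max(V_cont, immediate exercise) for American.
  V(1,0) = exp(-r*dt) * [p*0.000000 + (1-p)*0.000000] = 0.000000; exercise = 0.000000; V(1,0) = max -> 0.000000
  V(1,1) = exp(-r*dt) * [p*0.000000 + (1-p)*12.843787] = 7.747548; exercise = 7.131620; V(1,1) = max -> 7.747548
  V(0,0) = exp(-r*dt) * [p*0.000000 + (1-p)*7.747548] = 4.673427; exercise = 0.000000; V(0,0) = max -> 4.673427

Answer: Price = V(0,0) = 4.6734


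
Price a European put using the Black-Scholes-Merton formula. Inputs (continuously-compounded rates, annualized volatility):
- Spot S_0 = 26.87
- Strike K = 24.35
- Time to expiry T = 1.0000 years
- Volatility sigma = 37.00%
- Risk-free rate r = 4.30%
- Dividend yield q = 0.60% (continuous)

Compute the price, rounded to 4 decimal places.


d1 = (ln(S/K) + (r - q + 0.5*sigma^2) * T) / (sigma * sqrt(T)) = 0.55115831
d2 = d1 - sigma * sqrt(T) = 0.18115831
exp(-rT) = 0.95791139; exp(-qT) = 0.99401796
P = K * exp(-rT) * N(-d2) - S_0 * exp(-qT) * N(-d1)
N(-d1) = 0.29076258; N(-d2) = 0.42812166
P = 24.3500 * 0.95791139 * 0.42812166 - 26.8700 * 0.99401796 * 0.29076258 = 2.2199

Answer: Price = 2.2199


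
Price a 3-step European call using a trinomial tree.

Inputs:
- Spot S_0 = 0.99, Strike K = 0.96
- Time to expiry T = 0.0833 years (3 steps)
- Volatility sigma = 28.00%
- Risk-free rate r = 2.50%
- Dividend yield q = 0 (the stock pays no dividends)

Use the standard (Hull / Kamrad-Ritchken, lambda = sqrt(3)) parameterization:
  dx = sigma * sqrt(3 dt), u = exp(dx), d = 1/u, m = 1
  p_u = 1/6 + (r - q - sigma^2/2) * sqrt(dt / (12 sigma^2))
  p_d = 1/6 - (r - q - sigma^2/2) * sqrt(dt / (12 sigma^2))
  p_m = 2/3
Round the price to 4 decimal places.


Answer: Price = V(0,0) = 0.0508

Derivation:
dt = T/N = 0.027767; dx = sigma*sqrt(3*dt) = 0.080813
u = exp(dx) = 1.084168; d = 1/u = 0.922366
p_u = 0.164227, p_m = 0.666667, p_d = 0.169106
Discount per step: exp(-r*dt) = 0.999306
Stock lattice S(k, j) with j the centered position index:
  k=0: S(0,+0) = 0.9900
  k=1: S(1,-1) = 0.9131; S(1,+0) = 0.9900; S(1,+1) = 1.0733
  k=2: S(2,-2) = 0.8423; S(2,-1) = 0.9131; S(2,+0) = 0.9900; S(2,+1) = 1.0733; S(2,+2) = 1.1637
  k=3: S(3,-3) = 0.7769; S(3,-2) = 0.8423; S(3,-1) = 0.9131; S(3,+0) = 0.9900; S(3,+1) = 1.0733; S(3,+2) = 1.1637; S(3,+3) = 1.2616
Terminal payoffs V(N, j) = max(S_T - K, 0):
  V(3,-3) = 0.000000; V(3,-2) = 0.000000; V(3,-1) = 0.000000; V(3,+0) = 0.030000; V(3,+1) = 0.113326; V(3,+2) = 0.203666; V(3,+3) = 0.301609
Backward induction: V(k, j) = exp(-r*dt) * [p_u * V(k+1, j+1) + p_m * V(k+1, j) + p_d * V(k+1, j-1)]
  V(2,-2) = exp(-r*dt) * [p_u*0.000000 + p_m*0.000000 + p_d*0.000000] = 0.000000
  V(2,-1) = exp(-r*dt) * [p_u*0.030000 + p_m*0.000000 + p_d*0.000000] = 0.004923
  V(2,+0) = exp(-r*dt) * [p_u*0.113326 + p_m*0.030000 + p_d*0.000000] = 0.038584
  V(2,+1) = exp(-r*dt) * [p_u*0.203666 + p_m*0.113326 + p_d*0.030000] = 0.113992
  V(2,+2) = exp(-r*dt) * [p_u*0.301609 + p_m*0.203666 + p_d*0.113326] = 0.204332
  V(1,-1) = exp(-r*dt) * [p_u*0.038584 + p_m*0.004923 + p_d*0.000000] = 0.009612
  V(1,+0) = exp(-r*dt) * [p_u*0.113992 + p_m*0.038584 + p_d*0.004923] = 0.045245
  V(1,+1) = exp(-r*dt) * [p_u*0.204332 + p_m*0.113992 + p_d*0.038584] = 0.115996
  V(0,+0) = exp(-r*dt) * [p_u*0.115996 + p_m*0.045245 + p_d*0.009612] = 0.050803


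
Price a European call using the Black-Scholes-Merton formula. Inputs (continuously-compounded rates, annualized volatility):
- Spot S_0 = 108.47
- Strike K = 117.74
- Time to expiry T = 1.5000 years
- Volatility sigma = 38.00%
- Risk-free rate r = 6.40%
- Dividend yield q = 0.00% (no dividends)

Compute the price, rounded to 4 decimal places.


d1 = (ln(S/K) + (r - q + 0.5*sigma^2) * T) / (sigma * sqrt(T)) = 0.26277188
d2 = d1 - sigma * sqrt(T) = -0.20263117
exp(-rT) = 0.90846402; exp(-qT) = 1.00000000
C = S_0 * exp(-qT) * N(d1) - K * exp(-rT) * N(d2)
N(d1) = 0.60363679; N(d2) = 0.41971166
C = 108.4700 * 1.00000000 * 0.60363679 - 117.7400 * 0.90846402 * 0.41971166 = 20.5831

Answer: Price = 20.5831


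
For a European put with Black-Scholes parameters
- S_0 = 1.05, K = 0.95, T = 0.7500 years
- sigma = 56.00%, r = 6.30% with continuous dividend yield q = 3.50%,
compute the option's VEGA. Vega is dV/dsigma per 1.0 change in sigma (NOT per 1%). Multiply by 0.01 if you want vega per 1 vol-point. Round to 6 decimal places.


Answer: Vega = 0.313064

Derivation:
d1 = 0.4921569966; d2 = 0.0071827705
phi(d1) = 0.3534377915; exp(-qT) = 0.9740915363; exp(-rT) = 0.9538489056
Vega = S * exp(-qT) * phi(d1) * sqrt(T) = 1.0500 * 0.9740915363 * 0.3534377915 * 0.8660254038 = 0.313064


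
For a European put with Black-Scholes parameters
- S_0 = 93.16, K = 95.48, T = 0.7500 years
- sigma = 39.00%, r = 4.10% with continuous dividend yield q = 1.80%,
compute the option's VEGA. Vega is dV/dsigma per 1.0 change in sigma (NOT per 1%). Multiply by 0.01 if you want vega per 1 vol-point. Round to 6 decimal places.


Answer: Vega = 31.412849

Derivation:
d1 = 0.1471181559; d2 = -0.1906317516
phi(d1) = 0.3946482532; exp(-qT) = 0.9865907163; exp(-rT) = 0.9697179723
Vega = S * exp(-qT) * phi(d1) * sqrt(T) = 93.1600 * 0.9865907163 * 0.3946482532 * 0.8660254038 = 31.412849


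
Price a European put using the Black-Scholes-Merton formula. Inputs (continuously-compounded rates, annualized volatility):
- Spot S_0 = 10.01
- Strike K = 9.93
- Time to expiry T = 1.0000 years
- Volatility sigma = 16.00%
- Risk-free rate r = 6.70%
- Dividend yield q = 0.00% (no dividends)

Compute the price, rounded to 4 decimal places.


d1 = (ln(S/K) + (r - q + 0.5*sigma^2) * T) / (sigma * sqrt(T)) = 0.54890072
d2 = d1 - sigma * sqrt(T) = 0.38890072
exp(-rT) = 0.93519520; exp(-qT) = 1.00000000
P = K * exp(-rT) * N(-d2) - S_0 * exp(-qT) * N(-d1)
N(-d1) = 0.29153679; N(-d2) = 0.34867479
P = 9.9300 * 0.93519520 * 0.34867479 - 10.0100 * 1.00000000 * 0.29153679 = 0.3197

Answer: Price = 0.3197


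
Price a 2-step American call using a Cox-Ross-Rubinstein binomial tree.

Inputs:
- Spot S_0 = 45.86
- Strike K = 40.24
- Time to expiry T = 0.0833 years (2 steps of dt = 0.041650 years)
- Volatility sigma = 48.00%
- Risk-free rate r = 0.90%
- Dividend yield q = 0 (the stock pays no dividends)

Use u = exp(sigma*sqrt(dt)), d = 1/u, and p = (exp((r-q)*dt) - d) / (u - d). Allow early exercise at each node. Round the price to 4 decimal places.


Answer: Price = V(0,0) = 6.3431

Derivation:
dt = T/N = 0.041650
u = exp(sigma*sqrt(dt)) = 1.102919; d = 1/u = 0.906685
p = (exp((r-q)*dt) - d) / (u - d) = 0.477440
Discount per step: exp(-r*dt) = 0.999625
Stock lattice S(k, i) with i counting down-moves:
  k=0: S(0,0) = 45.8600
  k=1: S(1,0) = 50.5798; S(1,1) = 41.5806
  k=2: S(2,0) = 55.7855; S(2,1) = 45.8600; S(2,2) = 37.7005
Terminal payoffs V(N, i) = max(S_T - K, 0):
  V(2,0) = 15.545460; V(2,1) = 5.620000; V(2,2) = 0.000000
Backward induction: V(k, i) = exp(-r*dt) * [p * V(k+1, i) + (1-p) * V(k+1, i+1)]; then take max(V_cont, immediate exercise) for American.
  V(1,0) = exp(-r*dt) * [p*15.545460 + (1-p)*5.620000] = 10.354931; exercise = 10.339850; V(1,0) = max -> 10.354931
  V(1,1) = exp(-r*dt) * [p*5.620000 + (1-p)*0.000000] = 2.682208; exercise = 1.340582; V(1,1) = max -> 2.682208
  V(0,0) = exp(-r*dt) * [p*10.354931 + (1-p)*2.682208] = 6.343096; exercise = 5.620000; V(0,0) = max -> 6.343096


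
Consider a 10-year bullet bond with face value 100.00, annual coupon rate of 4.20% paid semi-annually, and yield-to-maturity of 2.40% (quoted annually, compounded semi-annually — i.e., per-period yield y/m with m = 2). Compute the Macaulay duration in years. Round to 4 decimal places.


Coupon per period c = face * coupon_rate / m = 2.100000
Periods per year m = 2; per-period yield y/m = 0.012000
Number of cashflows N = 20
Cashflows (t years, CF_t, discount factor 1/(1+y/m)^(m*t), PV):
  t = 0.5000: CF_t = 2.100000, DF = 0.988142, PV = 2.075099
  t = 1.0000: CF_t = 2.100000, DF = 0.976425, PV = 2.050493
  t = 1.5000: CF_t = 2.100000, DF = 0.964847, PV = 2.026179
  t = 2.0000: CF_t = 2.100000, DF = 0.953406, PV = 2.002153
  t = 2.5000: CF_t = 2.100000, DF = 0.942101, PV = 1.978412
  t = 3.0000: CF_t = 2.100000, DF = 0.930930, PV = 1.954953
  t = 3.5000: CF_t = 2.100000, DF = 0.919891, PV = 1.931771
  t = 4.0000: CF_t = 2.100000, DF = 0.908983, PV = 1.908865
  t = 4.5000: CF_t = 2.100000, DF = 0.898205, PV = 1.886230
  t = 5.0000: CF_t = 2.100000, DF = 0.887554, PV = 1.863864
  t = 5.5000: CF_t = 2.100000, DF = 0.877030, PV = 1.841763
  t = 6.0000: CF_t = 2.100000, DF = 0.866630, PV = 1.819924
  t = 6.5000: CF_t = 2.100000, DF = 0.856354, PV = 1.798343
  t = 7.0000: CF_t = 2.100000, DF = 0.846200, PV = 1.777019
  t = 7.5000: CF_t = 2.100000, DF = 0.836166, PV = 1.755948
  t = 8.0000: CF_t = 2.100000, DF = 0.826251, PV = 1.735126
  t = 8.5000: CF_t = 2.100000, DF = 0.816453, PV = 1.714552
  t = 9.0000: CF_t = 2.100000, DF = 0.806772, PV = 1.694221
  t = 9.5000: CF_t = 2.100000, DF = 0.797205, PV = 1.674131
  t = 10.0000: CF_t = 102.100000, DF = 0.787752, PV = 80.429523
Price P = sum_t PV_t = 115.918568
Macaulay numerator sum_t t * PV_t:
  t * PV_t at t = 0.5000: 1.037549
  t * PV_t at t = 1.0000: 2.050493
  t * PV_t at t = 1.5000: 3.039268
  t * PV_t at t = 2.0000: 4.004306
  t * PV_t at t = 2.5000: 4.946030
  t * PV_t at t = 3.0000: 5.864858
  t * PV_t at t = 3.5000: 6.761200
  t * PV_t at t = 4.0000: 7.635460
  t * PV_t at t = 4.5000: 8.488036
  t * PV_t at t = 5.0000: 9.319319
  t * PV_t at t = 5.5000: 10.129694
  t * PV_t at t = 6.0000: 10.919541
  t * PV_t at t = 6.5000: 11.689232
  t * PV_t at t = 7.0000: 12.439134
  t * PV_t at t = 7.5000: 13.169609
  t * PV_t at t = 8.0000: 13.881010
  t * PV_t at t = 8.5000: 14.573689
  t * PV_t at t = 9.0000: 15.247989
  t * PV_t at t = 9.5000: 15.904249
  t * PV_t at t = 10.0000: 804.295228
Macaulay duration D = (sum_t t * PV_t) / P = 975.395895 / 115.918568 = 8.414492

Answer: Macaulay duration = 8.4145 years


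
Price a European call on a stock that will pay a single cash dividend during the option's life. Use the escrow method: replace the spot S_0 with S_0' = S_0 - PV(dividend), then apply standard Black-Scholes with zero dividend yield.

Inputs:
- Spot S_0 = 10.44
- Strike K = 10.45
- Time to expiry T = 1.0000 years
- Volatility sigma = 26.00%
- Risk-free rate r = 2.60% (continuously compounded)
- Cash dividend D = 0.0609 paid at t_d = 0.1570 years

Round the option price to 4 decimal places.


PV(D) = D * exp(-r * t_d) = 0.0609 * 0.99592632 = 0.06065191
S_0' = S_0 - PV(D) = 10.4400 - 0.06065191 = 10.37934809
d1 = (ln(S_0'/K) + (r + sigma^2/2)*T) / (sigma*sqrt(T)) = 0.20390805
d2 = d1 - sigma*sqrt(T) = -0.05609195
exp(-rT) = 0.97433509
N(d1) = 0.58078732; N(d2) = 0.47763428
C = S_0' * N(d1) - K * exp(-rT) * N(d2) = 10.37934809 * 0.58078732 - 10.4500 * 0.97433509 * 0.47763428 = 1.1650

Answer: Price = 1.1650


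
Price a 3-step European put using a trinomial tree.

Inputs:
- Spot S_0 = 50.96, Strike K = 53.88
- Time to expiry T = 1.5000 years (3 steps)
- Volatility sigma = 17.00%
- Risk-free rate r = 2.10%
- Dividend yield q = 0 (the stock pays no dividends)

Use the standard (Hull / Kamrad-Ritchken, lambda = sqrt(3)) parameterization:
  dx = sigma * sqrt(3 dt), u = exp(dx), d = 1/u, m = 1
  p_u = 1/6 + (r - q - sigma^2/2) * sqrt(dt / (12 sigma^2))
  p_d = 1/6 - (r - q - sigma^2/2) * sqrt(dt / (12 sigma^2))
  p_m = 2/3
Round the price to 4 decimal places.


dt = T/N = 0.500000; dx = sigma*sqrt(3*dt) = 0.208207
u = exp(dx) = 1.231468; d = 1/u = 0.812039
p_u = 0.174531, p_m = 0.666667, p_d = 0.158802
Discount per step: exp(-r*dt) = 0.989555
Stock lattice S(k, j) with j the centered position index:
  k=0: S(0,+0) = 50.9600
  k=1: S(1,-1) = 41.3815; S(1,+0) = 50.9600; S(1,+1) = 62.7556
  k=2: S(2,-2) = 33.6034; S(2,-1) = 41.3815; S(2,+0) = 50.9600; S(2,+1) = 62.7556; S(2,+2) = 77.2815
  k=3: S(3,-3) = 27.2873; S(3,-2) = 33.6034; S(3,-1) = 41.3815; S(3,+0) = 50.9600; S(3,+1) = 62.7556; S(3,+2) = 77.2815; S(3,+3) = 95.1696
Terminal payoffs V(N, j) = max(K - S_T, 0):
  V(3,-3) = 26.592707; V(3,-2) = 20.276583; V(3,-1) = 12.498481; V(3,+0) = 2.920000; V(3,+1) = 0.000000; V(3,+2) = 0.000000; V(3,+3) = 0.000000
Backward induction: V(k, j) = exp(-r*dt) * [p_u * V(k+1, j+1) + p_m * V(k+1, j) + p_d * V(k+1, j-1)]
  V(2,-2) = exp(-r*dt) * [p_u*12.498481 + p_m*20.276583 + p_d*26.592707] = 19.713985
  V(2,-1) = exp(-r*dt) * [p_u*2.920000 + p_m*12.498481 + p_d*20.276583] = 11.935925
  V(2,+0) = exp(-r*dt) * [p_u*0.000000 + p_m*2.920000 + p_d*12.498481] = 3.890385
  V(2,+1) = exp(-r*dt) * [p_u*0.000000 + p_m*0.000000 + p_d*2.920000] = 0.458858
  V(2,+2) = exp(-r*dt) * [p_u*0.000000 + p_m*0.000000 + p_d*0.000000] = 0.000000
  V(1,-1) = exp(-r*dt) * [p_u*3.890385 + p_m*11.935925 + p_d*19.713985] = 11.643989
  V(1,+0) = exp(-r*dt) * [p_u*0.458858 + p_m*3.890385 + p_d*11.935925] = 4.521397
  V(1,+1) = exp(-r*dt) * [p_u*0.000000 + p_m*0.458858 + p_d*3.890385] = 0.914058
  V(0,+0) = exp(-r*dt) * [p_u*0.914058 + p_m*4.521397 + p_d*11.643989] = 4.970420

Answer: Price = V(0,0) = 4.9704


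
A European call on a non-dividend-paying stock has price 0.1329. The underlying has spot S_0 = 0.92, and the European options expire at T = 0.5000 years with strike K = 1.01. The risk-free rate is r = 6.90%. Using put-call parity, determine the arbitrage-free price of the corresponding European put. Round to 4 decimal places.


Put-call parity: C - P = S_0 * exp(-qT) - K * exp(-rT).
S_0 * exp(-qT) = 0.9200 * 1.00000000 = 0.92000000
K * exp(-rT) = 1.0100 * 0.96608834 = 0.97574922
P = C - S*exp(-qT) + K*exp(-rT)
P = 0.1329 - 0.92000000 + 0.97574922 = 0.1886

Answer: Put price = 0.1886


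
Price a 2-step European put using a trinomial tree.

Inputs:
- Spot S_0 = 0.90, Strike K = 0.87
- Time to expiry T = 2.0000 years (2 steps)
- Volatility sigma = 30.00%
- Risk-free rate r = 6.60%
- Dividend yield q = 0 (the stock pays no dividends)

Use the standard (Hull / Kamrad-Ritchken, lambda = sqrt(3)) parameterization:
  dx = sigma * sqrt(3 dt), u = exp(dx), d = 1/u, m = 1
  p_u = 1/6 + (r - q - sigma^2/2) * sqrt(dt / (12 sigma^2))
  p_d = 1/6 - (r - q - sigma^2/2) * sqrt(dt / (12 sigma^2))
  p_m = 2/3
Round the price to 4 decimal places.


dt = T/N = 1.000000; dx = sigma*sqrt(3*dt) = 0.519615
u = exp(dx) = 1.681381; d = 1/u = 0.594749
p_u = 0.186874, p_m = 0.666667, p_d = 0.146459
Discount per step: exp(-r*dt) = 0.936131
Stock lattice S(k, j) with j the centered position index:
  k=0: S(0,+0) = 0.9000
  k=1: S(1,-1) = 0.5353; S(1,+0) = 0.9000; S(1,+1) = 1.5132
  k=2: S(2,-2) = 0.3184; S(2,-1) = 0.5353; S(2,+0) = 0.9000; S(2,+1) = 1.5132; S(2,+2) = 2.5443
Terminal payoffs V(N, j) = max(K - S_T, 0):
  V(2,-2) = 0.551646; V(2,-1) = 0.334726; V(2,+0) = 0.000000; V(2,+1) = 0.000000; V(2,+2) = 0.000000
Backward induction: V(k, j) = exp(-r*dt) * [p_u * V(k+1, j+1) + p_m * V(k+1, j) + p_d * V(k+1, j-1)]
  V(1,-1) = exp(-r*dt) * [p_u*0.000000 + p_m*0.334726 + p_d*0.551646] = 0.284531
  V(1,+0) = exp(-r*dt) * [p_u*0.000000 + p_m*0.000000 + p_d*0.334726] = 0.045893
  V(1,+1) = exp(-r*dt) * [p_u*0.000000 + p_m*0.000000 + p_d*0.000000] = 0.000000
  V(0,+0) = exp(-r*dt) * [p_u*0.000000 + p_m*0.045893 + p_d*0.284531] = 0.067652

Answer: Price = V(0,0) = 0.0677


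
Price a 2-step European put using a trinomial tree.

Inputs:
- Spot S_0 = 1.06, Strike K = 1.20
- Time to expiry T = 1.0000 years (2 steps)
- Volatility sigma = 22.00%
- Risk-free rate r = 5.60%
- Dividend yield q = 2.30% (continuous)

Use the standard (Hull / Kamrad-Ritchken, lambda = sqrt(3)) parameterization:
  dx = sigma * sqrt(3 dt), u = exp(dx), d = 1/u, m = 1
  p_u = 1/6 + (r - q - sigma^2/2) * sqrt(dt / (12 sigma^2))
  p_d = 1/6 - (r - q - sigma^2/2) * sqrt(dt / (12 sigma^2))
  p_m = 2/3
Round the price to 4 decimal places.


dt = T/N = 0.500000; dx = sigma*sqrt(3*dt) = 0.269444
u = exp(dx) = 1.309236; d = 1/u = 0.763804
p_u = 0.174832, p_m = 0.666667, p_d = 0.158502
Discount per step: exp(-r*dt) = 0.972388
Stock lattice S(k, j) with j the centered position index:
  k=0: S(0,+0) = 1.0600
  k=1: S(1,-1) = 0.8096; S(1,+0) = 1.0600; S(1,+1) = 1.3878
  k=2: S(2,-2) = 0.6184; S(2,-1) = 0.8096; S(2,+0) = 1.0600; S(2,+1) = 1.3878; S(2,+2) = 1.8169
Terminal payoffs V(N, j) = max(K - S_T, 0):
  V(2,-2) = 0.581599; V(2,-1) = 0.390368; V(2,+0) = 0.140000; V(2,+1) = 0.000000; V(2,+2) = 0.000000
Backward induction: V(k, j) = exp(-r*dt) * [p_u * V(k+1, j+1) + p_m * V(k+1, j) + p_d * V(k+1, j-1)]
  V(1,-1) = exp(-r*dt) * [p_u*0.140000 + p_m*0.390368 + p_d*0.581599] = 0.366499
  V(1,+0) = exp(-r*dt) * [p_u*0.000000 + p_m*0.140000 + p_d*0.390368] = 0.150922
  V(1,+1) = exp(-r*dt) * [p_u*0.000000 + p_m*0.000000 + p_d*0.140000] = 0.021578
  V(0,+0) = exp(-r*dt) * [p_u*0.021578 + p_m*0.150922 + p_d*0.366499] = 0.157991

Answer: Price = V(0,0) = 0.1580


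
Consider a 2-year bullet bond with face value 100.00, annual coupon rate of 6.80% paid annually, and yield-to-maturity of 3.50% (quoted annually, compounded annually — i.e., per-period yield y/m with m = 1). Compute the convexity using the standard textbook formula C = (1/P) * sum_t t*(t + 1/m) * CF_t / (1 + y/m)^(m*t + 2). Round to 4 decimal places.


Coupon per period c = face * coupon_rate / m = 6.800000
Periods per year m = 1; per-period yield y/m = 0.035000
Number of cashflows N = 2
Cashflows (t years, CF_t, discount factor 1/(1+y/m)^(m*t), PV):
  t = 1.0000: CF_t = 6.800000, DF = 0.966184, PV = 6.570048
  t = 2.0000: CF_t = 106.800000, DF = 0.933511, PV = 99.698943
Price P = sum_t PV_t = 106.268991
Convexity numerator sum_t t*(t + 1/m) * CF_t / (1+y/m)^(m*t + 2):
  t = 1.0000: term = 12.266421
  t = 2.0000: term = 558.420180
Convexity = (1/P) * sum = 570.686600 / 106.268991 = 5.370208

Answer: Convexity = 5.3702


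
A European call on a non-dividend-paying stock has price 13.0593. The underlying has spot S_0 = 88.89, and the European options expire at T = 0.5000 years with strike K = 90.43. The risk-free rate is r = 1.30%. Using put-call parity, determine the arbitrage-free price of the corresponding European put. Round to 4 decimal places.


Put-call parity: C - P = S_0 * exp(-qT) - K * exp(-rT).
S_0 * exp(-qT) = 88.8900 * 1.00000000 = 88.89000000
K * exp(-rT) = 90.4300 * 0.99352108 = 89.84411120
P = C - S*exp(-qT) + K*exp(-rT)
P = 13.0593 - 88.89000000 + 89.84411120 = 14.0134

Answer: Put price = 14.0134


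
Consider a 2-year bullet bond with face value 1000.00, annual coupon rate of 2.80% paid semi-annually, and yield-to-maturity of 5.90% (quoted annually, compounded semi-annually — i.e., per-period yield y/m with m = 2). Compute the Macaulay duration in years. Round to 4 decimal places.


Coupon per period c = face * coupon_rate / m = 14.000000
Periods per year m = 2; per-period yield y/m = 0.029500
Number of cashflows N = 4
Cashflows (t years, CF_t, discount factor 1/(1+y/m)^(m*t), PV):
  t = 0.5000: CF_t = 14.000000, DF = 0.971345, PV = 13.598834
  t = 1.0000: CF_t = 14.000000, DF = 0.943512, PV = 13.209164
  t = 1.5000: CF_t = 14.000000, DF = 0.916476, PV = 12.830660
  t = 2.0000: CF_t = 1014.000000, DF = 0.890214, PV = 902.677362
Price P = sum_t PV_t = 942.316020
Macaulay numerator sum_t t * PV_t:
  t * PV_t at t = 0.5000: 6.799417
  t * PV_t at t = 1.0000: 13.209164
  t * PV_t at t = 1.5000: 19.245989
  t * PV_t at t = 2.0000: 1805.354725
Macaulay duration D = (sum_t t * PV_t) / P = 1844.609295 / 942.316020 = 1.957527

Answer: Macaulay duration = 1.9575 years


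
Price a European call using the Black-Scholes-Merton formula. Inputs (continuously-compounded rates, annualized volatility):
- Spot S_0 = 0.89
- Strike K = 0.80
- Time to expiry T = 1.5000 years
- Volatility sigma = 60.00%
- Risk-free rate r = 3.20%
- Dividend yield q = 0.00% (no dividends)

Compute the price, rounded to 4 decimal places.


d1 = (ln(S/K) + (r - q + 0.5*sigma^2) * T) / (sigma * sqrt(T)) = 0.57782066
d2 = d1 - sigma * sqrt(T) = -0.15702626
exp(-rT) = 0.95313379; exp(-qT) = 1.00000000
C = S_0 * exp(-qT) * N(d1) - K * exp(-rT) * N(d2)
N(d1) = 0.71830740; N(d2) = 0.43761208
C = 0.8900 * 1.00000000 * 0.71830740 - 0.8000 * 0.95313379 * 0.43761208 = 0.3056

Answer: Price = 0.3056


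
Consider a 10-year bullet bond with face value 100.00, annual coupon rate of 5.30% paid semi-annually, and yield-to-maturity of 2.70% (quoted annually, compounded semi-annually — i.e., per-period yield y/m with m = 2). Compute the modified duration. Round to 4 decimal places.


Answer: Modified duration = 8.0196

Derivation:
Coupon per period c = face * coupon_rate / m = 2.650000
Periods per year m = 2; per-period yield y/m = 0.013500
Number of cashflows N = 20
Cashflows (t years, CF_t, discount factor 1/(1+y/m)^(m*t), PV):
  t = 0.5000: CF_t = 2.650000, DF = 0.986680, PV = 2.614702
  t = 1.0000: CF_t = 2.650000, DF = 0.973537, PV = 2.579873
  t = 1.5000: CF_t = 2.650000, DF = 0.960569, PV = 2.545509
  t = 2.0000: CF_t = 2.650000, DF = 0.947774, PV = 2.511602
  t = 2.5000: CF_t = 2.650000, DF = 0.935150, PV = 2.478147
  t = 3.0000: CF_t = 2.650000, DF = 0.922694, PV = 2.445138
  t = 3.5000: CF_t = 2.650000, DF = 0.910403, PV = 2.412568
  t = 4.0000: CF_t = 2.650000, DF = 0.898276, PV = 2.380432
  t = 4.5000: CF_t = 2.650000, DF = 0.886311, PV = 2.348725
  t = 5.0000: CF_t = 2.650000, DF = 0.874505, PV = 2.317439
  t = 5.5000: CF_t = 2.650000, DF = 0.862857, PV = 2.286570
  t = 6.0000: CF_t = 2.650000, DF = 0.851363, PV = 2.256113
  t = 6.5000: CF_t = 2.650000, DF = 0.840023, PV = 2.226061
  t = 7.0000: CF_t = 2.650000, DF = 0.828834, PV = 2.196410
  t = 7.5000: CF_t = 2.650000, DF = 0.817794, PV = 2.167153
  t = 8.0000: CF_t = 2.650000, DF = 0.806900, PV = 2.138286
  t = 8.5000: CF_t = 2.650000, DF = 0.796152, PV = 2.109804
  t = 9.0000: CF_t = 2.650000, DF = 0.785547, PV = 2.081701
  t = 9.5000: CF_t = 2.650000, DF = 0.775084, PV = 2.053972
  t = 10.0000: CF_t = 102.650000, DF = 0.764760, PV = 78.502573
Price P = sum_t PV_t = 122.652779
First compute Macaulay numerator sum_t t * PV_t:
  t * PV_t at t = 0.5000: 1.307351
  t * PV_t at t = 1.0000: 2.579873
  t * PV_t at t = 1.5000: 3.818263
  t * PV_t at t = 2.0000: 5.023204
  t * PV_t at t = 2.5000: 6.195368
  t * PV_t at t = 3.0000: 7.335414
  t * PV_t at t = 3.5000: 8.443989
  t * PV_t at t = 4.0000: 9.521730
  t * PV_t at t = 4.5000: 10.569261
  t * PV_t at t = 5.0000: 11.587196
  t * PV_t at t = 5.5000: 12.576138
  t * PV_t at t = 6.0000: 13.536678
  t * PV_t at t = 6.5000: 14.469397
  t * PV_t at t = 7.0000: 15.374867
  t * PV_t at t = 7.5000: 16.253648
  t * PV_t at t = 8.0000: 17.106289
  t * PV_t at t = 8.5000: 17.933332
  t * PV_t at t = 9.0000: 18.735308
  t * PV_t at t = 9.5000: 19.512736
  t * PV_t at t = 10.0000: 785.025733
Macaulay duration D = 996.905774 / 122.652779 = 8.127869
Modified duration = D / (1 + y/m) = 8.127869 / (1 + 0.013500) = 8.019605


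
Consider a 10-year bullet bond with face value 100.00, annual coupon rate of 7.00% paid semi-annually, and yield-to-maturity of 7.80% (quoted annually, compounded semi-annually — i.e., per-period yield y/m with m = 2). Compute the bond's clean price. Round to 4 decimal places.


Answer: Price = 94.5154

Derivation:
Coupon per period c = face * coupon_rate / m = 3.500000
Periods per year m = 2; per-period yield y/m = 0.039000
Number of cashflows N = 20
Cashflows (t years, CF_t, discount factor 1/(1+y/m)^(m*t), PV):
  t = 0.5000: CF_t = 3.500000, DF = 0.962464, PV = 3.368624
  t = 1.0000: CF_t = 3.500000, DF = 0.926337, PV = 3.242179
  t = 1.5000: CF_t = 3.500000, DF = 0.891566, PV = 3.120480
  t = 2.0000: CF_t = 3.500000, DF = 0.858100, PV = 3.003349
  t = 2.5000: CF_t = 3.500000, DF = 0.825890, PV = 2.890615
  t = 3.0000: CF_t = 3.500000, DF = 0.794889, PV = 2.782113
  t = 3.5000: CF_t = 3.500000, DF = 0.765052, PV = 2.677683
  t = 4.0000: CF_t = 3.500000, DF = 0.736335, PV = 2.577174
  t = 4.5000: CF_t = 3.500000, DF = 0.708696, PV = 2.480437
  t = 5.0000: CF_t = 3.500000, DF = 0.682094, PV = 2.387331
  t = 5.5000: CF_t = 3.500000, DF = 0.656491, PV = 2.297720
  t = 6.0000: CF_t = 3.500000, DF = 0.631849, PV = 2.211472
  t = 6.5000: CF_t = 3.500000, DF = 0.608132, PV = 2.128462
  t = 7.0000: CF_t = 3.500000, DF = 0.585305, PV = 2.048568
  t = 7.5000: CF_t = 3.500000, DF = 0.563335, PV = 1.971673
  t = 8.0000: CF_t = 3.500000, DF = 0.542190, PV = 1.897664
  t = 8.5000: CF_t = 3.500000, DF = 0.521838, PV = 1.826433
  t = 9.0000: CF_t = 3.500000, DF = 0.502250, PV = 1.757876
  t = 9.5000: CF_t = 3.500000, DF = 0.483398, PV = 1.691892
  t = 10.0000: CF_t = 103.500000, DF = 0.465253, PV = 48.153671
Price P = sum_t PV_t = 94.515414


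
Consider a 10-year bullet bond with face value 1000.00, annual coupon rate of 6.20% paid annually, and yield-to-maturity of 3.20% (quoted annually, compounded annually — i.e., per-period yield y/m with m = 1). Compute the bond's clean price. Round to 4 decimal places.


Coupon per period c = face * coupon_rate / m = 62.000000
Periods per year m = 1; per-period yield y/m = 0.032000
Number of cashflows N = 10
Cashflows (t years, CF_t, discount factor 1/(1+y/m)^(m*t), PV):
  t = 1.0000: CF_t = 62.000000, DF = 0.968992, PV = 60.077519
  t = 2.0000: CF_t = 62.000000, DF = 0.938946, PV = 58.214651
  t = 3.0000: CF_t = 62.000000, DF = 0.909831, PV = 56.409545
  t = 4.0000: CF_t = 62.000000, DF = 0.881620, PV = 54.660412
  t = 5.0000: CF_t = 62.000000, DF = 0.854283, PV = 52.965515
  t = 6.0000: CF_t = 62.000000, DF = 0.827793, PV = 51.323174
  t = 7.0000: CF_t = 62.000000, DF = 0.802125, PV = 49.731758
  t = 8.0000: CF_t = 62.000000, DF = 0.777253, PV = 48.189688
  t = 9.0000: CF_t = 62.000000, DF = 0.753152, PV = 46.695434
  t = 10.0000: CF_t = 1062.000000, DF = 0.729799, PV = 775.046115
Price P = sum_t PV_t = 1253.313811

Answer: Price = 1253.3138


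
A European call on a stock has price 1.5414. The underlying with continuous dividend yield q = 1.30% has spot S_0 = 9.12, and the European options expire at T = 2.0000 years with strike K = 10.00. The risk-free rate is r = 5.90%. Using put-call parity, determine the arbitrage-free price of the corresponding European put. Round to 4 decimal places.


Put-call parity: C - P = S_0 * exp(-qT) - K * exp(-rT).
S_0 * exp(-qT) = 9.1200 * 0.97433509 = 8.88593602
K * exp(-rT) = 10.0000 * 0.88869605 = 8.88696053
P = C - S*exp(-qT) + K*exp(-rT)
P = 1.5414 - 8.88593602 + 8.88696053 = 1.5424

Answer: Put price = 1.5424


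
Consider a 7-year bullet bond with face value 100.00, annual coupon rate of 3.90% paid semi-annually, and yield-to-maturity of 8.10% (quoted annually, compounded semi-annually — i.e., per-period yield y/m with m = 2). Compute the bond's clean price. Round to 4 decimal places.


Answer: Price = 77.8905

Derivation:
Coupon per period c = face * coupon_rate / m = 1.950000
Periods per year m = 2; per-period yield y/m = 0.040500
Number of cashflows N = 14
Cashflows (t years, CF_t, discount factor 1/(1+y/m)^(m*t), PV):
  t = 0.5000: CF_t = 1.950000, DF = 0.961076, PV = 1.874099
  t = 1.0000: CF_t = 1.950000, DF = 0.923668, PV = 1.801152
  t = 1.5000: CF_t = 1.950000, DF = 0.887715, PV = 1.731045
  t = 2.0000: CF_t = 1.950000, DF = 0.853162, PV = 1.663667
  t = 2.5000: CF_t = 1.950000, DF = 0.819954, PV = 1.598911
  t = 3.0000: CF_t = 1.950000, DF = 0.788039, PV = 1.536675
  t = 3.5000: CF_t = 1.950000, DF = 0.757365, PV = 1.476862
  t = 4.0000: CF_t = 1.950000, DF = 0.727886, PV = 1.419378
  t = 4.5000: CF_t = 1.950000, DF = 0.699554, PV = 1.364130
  t = 5.0000: CF_t = 1.950000, DF = 0.672325, PV = 1.311033
  t = 5.5000: CF_t = 1.950000, DF = 0.646156, PV = 1.260003
  t = 6.0000: CF_t = 1.950000, DF = 0.621005, PV = 1.210959
  t = 6.5000: CF_t = 1.950000, DF = 0.596833, PV = 1.163825
  t = 7.0000: CF_t = 101.950000, DF = 0.573602, PV = 58.478745
Price P = sum_t PV_t = 77.890485


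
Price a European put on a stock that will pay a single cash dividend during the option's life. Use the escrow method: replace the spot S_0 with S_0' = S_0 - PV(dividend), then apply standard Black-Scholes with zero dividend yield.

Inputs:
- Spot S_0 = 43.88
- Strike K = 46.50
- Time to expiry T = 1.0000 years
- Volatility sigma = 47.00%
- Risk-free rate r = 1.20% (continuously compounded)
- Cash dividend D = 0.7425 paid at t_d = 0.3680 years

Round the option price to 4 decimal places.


PV(D) = D * exp(-r * t_d) = 0.7425 * 0.99559374 = 0.73922835
S_0' = S_0 - PV(D) = 43.8800 - 0.73922835 = 43.14077165
d1 = (ln(S_0'/K) + (r + sigma^2/2)*T) / (sigma*sqrt(T)) = 0.10099195
d2 = d1 - sigma*sqrt(T) = -0.36900805
exp(-rT) = 0.98807171
N(-d1) = 0.45977843; N(-d2) = 0.64393914
P = K * exp(-rT) * N(-d2) - S_0' * N(-d1) = 46.5000 * 0.98807171 * 0.64393914 - 43.14077165 * 0.45977843 = 9.7508

Answer: Price = 9.7508


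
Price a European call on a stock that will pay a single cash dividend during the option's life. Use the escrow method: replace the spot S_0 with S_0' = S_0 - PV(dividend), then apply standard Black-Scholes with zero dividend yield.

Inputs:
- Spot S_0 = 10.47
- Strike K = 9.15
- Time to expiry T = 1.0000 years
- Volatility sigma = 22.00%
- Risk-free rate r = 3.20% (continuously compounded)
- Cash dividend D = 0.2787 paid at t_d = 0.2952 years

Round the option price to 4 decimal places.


PV(D) = D * exp(-r * t_d) = 0.2787 * 0.99059808 = 0.27607968
S_0' = S_0 - PV(D) = 10.4700 - 0.27607968 = 10.19392032
d1 = (ln(S_0'/K) + (r + sigma^2/2)*T) / (sigma*sqrt(T)) = 0.74653462
d2 = d1 - sigma*sqrt(T) = 0.52653462
exp(-rT) = 0.96850658
N(d1) = 0.77232774; N(d2) = 0.70074160
C = S_0' * N(d1) - K * exp(-rT) * N(d2) = 10.19392032 * 0.77232774 - 9.1500 * 0.96850658 * 0.70074160 = 1.6632

Answer: Price = 1.6632


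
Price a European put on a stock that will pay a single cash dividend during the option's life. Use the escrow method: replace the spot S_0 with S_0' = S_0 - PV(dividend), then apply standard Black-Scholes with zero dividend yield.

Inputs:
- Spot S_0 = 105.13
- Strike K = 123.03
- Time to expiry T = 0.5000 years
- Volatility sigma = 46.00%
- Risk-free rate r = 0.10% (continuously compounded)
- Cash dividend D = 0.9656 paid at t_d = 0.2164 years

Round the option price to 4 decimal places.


Answer: Price = 25.9216

Derivation:
PV(D) = D * exp(-r * t_d) = 0.9656 * 0.99978362 = 0.96539107
S_0' = S_0 - PV(D) = 105.1300 - 0.96539107 = 104.16460893
d1 = (ln(S_0'/K) + (r + sigma^2/2)*T) / (sigma*sqrt(T)) = -0.34757619
d2 = d1 - sigma*sqrt(T) = -0.67284531
exp(-rT) = 0.99950012
N(-d1) = 0.63592076; N(-d2) = 0.74947715
P = K * exp(-rT) * N(-d2) - S_0' * N(-d1) = 123.0300 * 0.99950012 * 0.74947715 - 104.16460893 * 0.63592076 = 25.9216


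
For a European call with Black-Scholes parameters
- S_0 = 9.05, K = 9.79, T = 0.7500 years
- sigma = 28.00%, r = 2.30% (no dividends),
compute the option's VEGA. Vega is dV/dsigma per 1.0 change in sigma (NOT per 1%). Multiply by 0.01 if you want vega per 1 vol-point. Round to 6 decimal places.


Answer: Vega = 3.099704

Derivation:
d1 = -0.1317459655; d2 = -0.3742330786
phi(d1) = 0.3954950400; exp(-qT) = 1.0000000000; exp(-rT) = 0.9828979294
Vega = S * exp(-qT) * phi(d1) * sqrt(T) = 9.0500 * 1.0000000000 * 0.3954950400 * 0.8660254038 = 3.099704


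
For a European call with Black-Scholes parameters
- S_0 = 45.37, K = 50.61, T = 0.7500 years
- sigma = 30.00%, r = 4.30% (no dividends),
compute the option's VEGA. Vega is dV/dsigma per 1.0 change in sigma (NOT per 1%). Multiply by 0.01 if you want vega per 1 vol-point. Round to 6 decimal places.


Answer: Vega = 15.458897

Derivation:
d1 = -0.1666544321; d2 = -0.4264620532
phi(d1) = 0.3934405183; exp(-qT) = 1.0000000000; exp(-rT) = 0.9682644857
Vega = S * exp(-qT) * phi(d1) * sqrt(T) = 45.3700 * 1.0000000000 * 0.3934405183 * 0.8660254038 = 15.458897


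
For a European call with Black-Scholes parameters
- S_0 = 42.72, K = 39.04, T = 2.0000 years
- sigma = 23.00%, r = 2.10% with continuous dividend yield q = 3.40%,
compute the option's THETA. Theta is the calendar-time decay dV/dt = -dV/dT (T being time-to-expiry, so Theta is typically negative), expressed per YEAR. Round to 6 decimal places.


Answer: Theta = -0.748445

Derivation:
d1 = 0.3596419892; d2 = 0.0343728699
phi(d1) = 0.3739587756; exp(-qT) = 0.9342604736; exp(-rT) = 0.9588697806
Theta = -S*exp(-qT)*phi(d1)*sigma/(2*sqrt(T)) - r*K*exp(-rT)*N(d2) + q*S*exp(-qT)*N(d1)
N(d1) = 0.6404425606; N(d2) = 0.5137100913; sqrt(T) = 1.4142135624
Term 1 = -42.7200 * 0.9342604736 * 0.3739587756 * 0.2300 / (2 * 1.4142135624) = -1.2136844591
Term 2 = -0.0210 * 39.0400 * 0.9588697806 * 0.5137100913 = -0.4038376747
Term 3 = 0.0340 * 42.7200 * 0.9342604736 * 0.6404425606 = 0.8690771301
Theta = -1.2136844591 + (-0.4038376747) + (0.8690771301) = -0.748445


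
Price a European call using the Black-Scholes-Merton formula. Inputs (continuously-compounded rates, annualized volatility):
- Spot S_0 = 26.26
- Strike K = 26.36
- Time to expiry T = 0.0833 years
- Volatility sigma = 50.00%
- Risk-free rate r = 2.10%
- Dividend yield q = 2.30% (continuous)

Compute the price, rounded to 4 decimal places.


d1 = (ln(S/K) + (r - q + 0.5*sigma^2) * T) / (sigma * sqrt(T)) = 0.04466161
d2 = d1 - sigma * sqrt(T) = -0.09964708
exp(-rT) = 0.99825223; exp(-qT) = 0.99808593
C = S_0 * exp(-qT) * N(d1) - K * exp(-rT) * N(d2)
N(d1) = 0.51781148; N(d2) = 0.46031226
C = 26.2600 * 0.99808593 * 0.51781148 - 26.3600 * 0.99825223 * 0.46031226 = 1.4591

Answer: Price = 1.4591


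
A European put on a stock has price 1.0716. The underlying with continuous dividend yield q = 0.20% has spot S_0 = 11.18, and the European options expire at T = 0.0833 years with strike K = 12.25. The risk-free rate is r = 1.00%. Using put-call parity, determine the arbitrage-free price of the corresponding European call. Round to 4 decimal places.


Answer: Call price = 0.0099

Derivation:
Put-call parity: C - P = S_0 * exp(-qT) - K * exp(-rT).
S_0 * exp(-qT) = 11.1800 * 0.99983341 = 11.17813757
K * exp(-rT) = 12.2500 * 0.99916735 = 12.23980000
C = P + S*exp(-qT) - K*exp(-rT)
C = 1.0716 + 11.17813757 - 12.23980000 = 0.0099


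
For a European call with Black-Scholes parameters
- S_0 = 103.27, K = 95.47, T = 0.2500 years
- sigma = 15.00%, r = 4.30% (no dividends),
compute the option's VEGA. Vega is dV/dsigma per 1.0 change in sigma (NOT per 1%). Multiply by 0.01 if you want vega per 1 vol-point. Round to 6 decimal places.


Answer: Vega = 9.692113

Derivation:
d1 = 1.2279647423; d2 = 1.1529647423
phi(d1) = 0.1877043355; exp(-qT) = 1.0000000000; exp(-rT) = 0.9893075748
Vega = S * exp(-qT) * phi(d1) * sqrt(T) = 103.2700 * 1.0000000000 * 0.1877043355 * 0.5000000000 = 9.692113


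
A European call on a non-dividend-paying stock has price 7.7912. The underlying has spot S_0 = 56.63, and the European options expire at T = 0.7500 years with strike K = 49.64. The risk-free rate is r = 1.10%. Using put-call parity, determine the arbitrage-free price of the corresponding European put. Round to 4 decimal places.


Answer: Put price = 0.3934

Derivation:
Put-call parity: C - P = S_0 * exp(-qT) - K * exp(-rT).
S_0 * exp(-qT) = 56.6300 * 1.00000000 = 56.63000000
K * exp(-rT) = 49.6400 * 0.99178394 = 49.23215468
P = C - S*exp(-qT) + K*exp(-rT)
P = 7.7912 - 56.63000000 + 49.23215468 = 0.3934


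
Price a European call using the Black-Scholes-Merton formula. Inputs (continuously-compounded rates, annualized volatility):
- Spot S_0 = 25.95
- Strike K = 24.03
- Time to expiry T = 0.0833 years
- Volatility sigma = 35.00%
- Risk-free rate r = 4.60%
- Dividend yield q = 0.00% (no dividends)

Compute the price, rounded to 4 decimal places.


d1 = (ln(S/K) + (r - q + 0.5*sigma^2) * T) / (sigma * sqrt(T)) = 0.84939426
d2 = d1 - sigma * sqrt(T) = 0.74837817
exp(-rT) = 0.99617553; exp(-qT) = 1.00000000
C = S_0 * exp(-qT) * N(d1) - K * exp(-rT) * N(d2)
N(d1) = 0.80216903; N(d2) = 0.77288396
C = 25.9500 * 1.00000000 * 0.80216903 - 24.0300 * 0.99617553 * 0.77288396 = 2.3149

Answer: Price = 2.3149


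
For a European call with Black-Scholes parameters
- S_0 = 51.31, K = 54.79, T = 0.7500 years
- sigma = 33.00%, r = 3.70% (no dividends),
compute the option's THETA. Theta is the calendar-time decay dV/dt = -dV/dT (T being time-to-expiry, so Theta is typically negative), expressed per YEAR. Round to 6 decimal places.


d1 = 0.0103764519; d2 = -0.2754119314
phi(d1) = 0.3989208038; exp(-qT) = 1.0000000000; exp(-rT) = 0.9726314943
Theta = -S*exp(-qT)*phi(d1)*sigma/(2*sqrt(T)) - r*K*exp(-rT)*N(d2) + q*S*exp(-qT)*N(d1)
N(d1) = 0.5041395311; N(d2) = 0.3914998892; sqrt(T) = 0.8660254038
Term 1 = -51.3100 * 1.0000000000 * 0.3989208038 * 0.3300 / (2 * 0.8660254038) = -3.8997971056
Term 2 = -0.0370 * 54.7900 * 0.9726314943 * 0.3914998892 = -0.7719390234
Term 3 = 0 (no dividend yield, q = 0)
Theta = -3.8997971056 + (-0.7719390234) + (0.0000000000) = -4.671736

Answer: Theta = -4.671736


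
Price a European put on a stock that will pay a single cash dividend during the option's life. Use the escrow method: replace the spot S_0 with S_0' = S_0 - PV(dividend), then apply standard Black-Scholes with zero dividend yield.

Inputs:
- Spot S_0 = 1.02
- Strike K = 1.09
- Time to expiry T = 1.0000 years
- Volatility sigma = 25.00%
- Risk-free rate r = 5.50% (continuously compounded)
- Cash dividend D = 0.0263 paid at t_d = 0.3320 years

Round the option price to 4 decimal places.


Answer: Price = 0.1206

Derivation:
PV(D) = D * exp(-r * t_d) = 0.0263 * 0.98190570 = 0.02582412
S_0' = S_0 - PV(D) = 1.0200 - 0.02582412 = 0.99417588
d1 = (ln(S_0'/K) + (r + sigma^2/2)*T) / (sigma*sqrt(T)) = -0.02307537
d2 = d1 - sigma*sqrt(T) = -0.27307537
exp(-rT) = 0.94648515
N(-d1) = 0.50920492; N(-d2) = 0.60760236
P = K * exp(-rT) * N(-d2) - S_0' * N(-d1) = 1.0900 * 0.94648515 * 0.60760236 - 0.99417588 * 0.50920492 = 0.1206


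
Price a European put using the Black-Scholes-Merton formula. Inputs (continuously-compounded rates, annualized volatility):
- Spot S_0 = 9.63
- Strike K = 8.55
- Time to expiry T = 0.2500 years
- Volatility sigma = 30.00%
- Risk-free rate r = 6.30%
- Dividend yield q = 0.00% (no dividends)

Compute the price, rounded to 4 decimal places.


d1 = (ln(S/K) + (r - q + 0.5*sigma^2) * T) / (sigma * sqrt(T)) = 0.97301295
d2 = d1 - sigma * sqrt(T) = 0.82301295
exp(-rT) = 0.98437338; exp(-qT) = 1.00000000
P = K * exp(-rT) * N(-d2) - S_0 * exp(-qT) * N(-d1)
N(-d1) = 0.16527343; N(-d2) = 0.20525031
P = 8.5500 * 0.98437338 * 0.20525031 - 9.6300 * 1.00000000 * 0.16527343 = 0.1359

Answer: Price = 0.1359


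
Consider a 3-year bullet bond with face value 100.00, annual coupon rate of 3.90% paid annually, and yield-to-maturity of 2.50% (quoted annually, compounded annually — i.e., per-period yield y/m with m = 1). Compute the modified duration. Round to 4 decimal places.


Answer: Modified duration = 2.8206

Derivation:
Coupon per period c = face * coupon_rate / m = 3.900000
Periods per year m = 1; per-period yield y/m = 0.025000
Number of cashflows N = 3
Cashflows (t years, CF_t, discount factor 1/(1+y/m)^(m*t), PV):
  t = 1.0000: CF_t = 3.900000, DF = 0.975610, PV = 3.804878
  t = 2.0000: CF_t = 3.900000, DF = 0.951814, PV = 3.712076
  t = 3.0000: CF_t = 103.900000, DF = 0.928599, PV = 96.481479
Price P = sum_t PV_t = 103.998433
First compute Macaulay numerator sum_t t * PV_t:
  t * PV_t at t = 1.0000: 3.804878
  t * PV_t at t = 2.0000: 7.424152
  t * PV_t at t = 3.0000: 289.444436
Macaulay duration D = 300.673467 / 103.998433 = 2.891135
Modified duration = D / (1 + y/m) = 2.891135 / (1 + 0.025000) = 2.820619


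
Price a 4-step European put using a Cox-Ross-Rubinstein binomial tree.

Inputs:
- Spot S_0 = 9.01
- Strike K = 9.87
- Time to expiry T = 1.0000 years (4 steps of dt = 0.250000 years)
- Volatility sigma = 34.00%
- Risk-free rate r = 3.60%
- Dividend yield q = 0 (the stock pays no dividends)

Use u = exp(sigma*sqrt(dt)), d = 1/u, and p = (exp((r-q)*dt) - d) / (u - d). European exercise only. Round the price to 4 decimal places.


Answer: Price = V(0,0) = 1.5599

Derivation:
dt = T/N = 0.250000
u = exp(sigma*sqrt(dt)) = 1.185305; d = 1/u = 0.843665
p = (exp((r-q)*dt) - d) / (u - d) = 0.484064
Discount per step: exp(-r*dt) = 0.991040
Stock lattice S(k, i) with i counting down-moves:
  k=0: S(0,0) = 9.0100
  k=1: S(1,0) = 10.6796; S(1,1) = 7.6014
  k=2: S(2,0) = 12.6586; S(2,1) = 9.0100; S(2,2) = 6.4131
  k=3: S(3,0) = 15.0043; S(3,1) = 10.6796; S(3,2) = 7.6014; S(3,3) = 5.4105
  k=4: S(4,0) = 17.7846; S(4,1) = 12.6586; S(4,2) = 9.0100; S(4,3) = 6.4131; S(4,4) = 4.5646
Terminal payoffs V(N, i) = max(K - S_T, 0):
  V(4,0) = 0.000000; V(4,1) = 0.000000; V(4,2) = 0.860000; V(4,3) = 3.456949; V(4,4) = 5.305381
Backward induction: V(k, i) = exp(-r*dt) * [p * V(k+1, i) + (1-p) * V(k+1, i+1)].
  V(3,0) = exp(-r*dt) * [p*0.000000 + (1-p)*0.000000] = 0.000000
  V(3,1) = exp(-r*dt) * [p*0.000000 + (1-p)*0.860000] = 0.439729
  V(3,2) = exp(-r*dt) * [p*0.860000 + (1-p)*3.456949] = 2.180149
  V(3,3) = exp(-r*dt) * [p*3.456949 + (1-p)*5.305381] = 4.371103
  V(2,0) = exp(-r*dt) * [p*0.000000 + (1-p)*0.439729] = 0.224839
  V(2,1) = exp(-r*dt) * [p*0.439729 + (1-p)*2.180149] = 1.325688
  V(2,2) = exp(-r*dt) * [p*2.180149 + (1-p)*4.371103] = 3.280879
  V(1,0) = exp(-r*dt) * [p*0.224839 + (1-p)*1.325688] = 0.785703
  V(1,1) = exp(-r*dt) * [p*1.325688 + (1-p)*3.280879] = 2.313525
  V(0,0) = exp(-r*dt) * [p*0.785703 + (1-p)*2.313525] = 1.559858
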